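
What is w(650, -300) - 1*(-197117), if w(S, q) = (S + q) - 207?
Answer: 197260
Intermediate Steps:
w(S, q) = -207 + S + q
w(650, -300) - 1*(-197117) = (-207 + 650 - 300) - 1*(-197117) = 143 + 197117 = 197260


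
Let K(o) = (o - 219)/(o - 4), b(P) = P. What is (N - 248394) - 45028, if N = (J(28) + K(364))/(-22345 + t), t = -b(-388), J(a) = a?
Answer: -463872015533/1580904 ≈ -2.9342e+5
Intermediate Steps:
K(o) = (-219 + o)/(-4 + o)
t = 388 (t = -1*(-388) = 388)
N = -2045/1580904 (N = (28 + (-219 + 364)/(-4 + 364))/(-22345 + 388) = (28 + 145/360)/(-21957) = (28 + (1/360)*145)*(-1/21957) = (28 + 29/72)*(-1/21957) = (2045/72)*(-1/21957) = -2045/1580904 ≈ -0.0012936)
(N - 248394) - 45028 = (-2045/1580904 - 248394) - 45028 = -392687070221/1580904 - 45028 = -463872015533/1580904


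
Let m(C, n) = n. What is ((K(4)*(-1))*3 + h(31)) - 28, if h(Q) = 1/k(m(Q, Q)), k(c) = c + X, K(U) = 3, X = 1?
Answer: -1183/32 ≈ -36.969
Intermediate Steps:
k(c) = 1 + c (k(c) = c + 1 = 1 + c)
h(Q) = 1/(1 + Q)
((K(4)*(-1))*3 + h(31)) - 28 = ((3*(-1))*3 + 1/(1 + 31)) - 28 = (-3*3 + 1/32) - 28 = (-9 + 1/32) - 28 = -287/32 - 28 = -1183/32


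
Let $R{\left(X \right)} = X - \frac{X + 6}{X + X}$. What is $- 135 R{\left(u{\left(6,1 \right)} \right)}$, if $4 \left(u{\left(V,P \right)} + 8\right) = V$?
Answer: $\frac{11475}{13} \approx 882.69$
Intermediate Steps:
$u{\left(V,P \right)} = -8 + \frac{V}{4}$
$R{\left(X \right)} = X - \frac{6 + X}{2 X}$
$- 135 R{\left(u{\left(6,1 \right)} \right)} = - 135 \left(- \frac{1}{2} + \left(-8 + \frac{1}{4} \cdot 6\right) - \frac{3}{-8 + \frac{1}{4} \cdot 6}\right) = - 135 \left(- \frac{1}{2} + \left(-8 + \frac{3}{2}\right) - \frac{3}{-8 + \frac{3}{2}}\right) = - 135 \left(- \frac{1}{2} - \frac{13}{2} - \frac{3}{- \frac{13}{2}}\right) = - 135 \left(- \frac{1}{2} - \frac{13}{2} - - \frac{6}{13}\right) = - 135 \left(- \frac{1}{2} - \frac{13}{2} + \frac{6}{13}\right) = \left(-135\right) \left(- \frac{85}{13}\right) = \frac{11475}{13}$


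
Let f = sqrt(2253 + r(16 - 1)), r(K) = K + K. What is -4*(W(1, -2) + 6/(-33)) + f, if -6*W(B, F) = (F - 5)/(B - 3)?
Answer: 101/33 + sqrt(2283) ≈ 50.841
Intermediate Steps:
W(B, F) = -(-5 + F)/(6*(-3 + B)) (W(B, F) = -(F - 5)/(6*(B - 3)) = -(-5 + F)/(6*(-3 + B)))
r(K) = 2*K
f = sqrt(2283) (f = sqrt(2253 + 2*(16 - 1)) = sqrt(2253 + 2*15) = sqrt(2253 + 30) = sqrt(2283) ≈ 47.781)
-4*(W(1, -2) + 6/(-33)) + f = -4*((5 - 1*(-2))/(6*(-3 + 1)) + 6/(-33)) + sqrt(2283) = -4*((1/6)*(5 + 2)/(-2) + 6*(-1/33)) + sqrt(2283) = -4*((1/6)*(-1/2)*7 - 2/11) + sqrt(2283) = -4*(-7/12 - 2/11) + sqrt(2283) = -4*(-101/132) + sqrt(2283) = 101/33 + sqrt(2283)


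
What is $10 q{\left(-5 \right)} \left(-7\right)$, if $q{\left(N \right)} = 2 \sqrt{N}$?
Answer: $- 140 i \sqrt{5} \approx - 313.05 i$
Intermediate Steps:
$10 q{\left(-5 \right)} \left(-7\right) = 10 \cdot 2 \sqrt{-5} \left(-7\right) = 10 \cdot 2 i \sqrt{5} \left(-7\right) = 20 i \sqrt{5} \left(-7\right) = - 140 i \sqrt{5}$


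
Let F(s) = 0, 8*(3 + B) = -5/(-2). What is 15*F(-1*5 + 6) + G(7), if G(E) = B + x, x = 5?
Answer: 37/16 ≈ 2.3125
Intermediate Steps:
B = -43/16 (B = -3 + (-5/(-2))/8 = -3 + (-5*(-½))/8 = -3 + (⅛)*(5/2) = -3 + 5/16 = -43/16 ≈ -2.6875)
G(E) = 37/16 (G(E) = -43/16 + 5 = 37/16)
15*F(-1*5 + 6) + G(7) = 15*0 + 37/16 = 0 + 37/16 = 37/16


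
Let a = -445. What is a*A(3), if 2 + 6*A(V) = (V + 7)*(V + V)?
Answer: -12905/3 ≈ -4301.7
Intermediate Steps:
A(V) = -1/3 + V*(7 + V)/3 (A(V) = -1/3 + ((V + 7)*(V + V))/6 = -1/3 + ((7 + V)*(2*V))/6 = -1/3 + (2*V*(7 + V))/6 = -1/3 + V*(7 + V)/3)
a*A(3) = -445*(-1/3 + (1/3)*3**2 + (7/3)*3) = -445*(-1/3 + (1/3)*9 + 7) = -445*(-1/3 + 3 + 7) = -445*29/3 = -12905/3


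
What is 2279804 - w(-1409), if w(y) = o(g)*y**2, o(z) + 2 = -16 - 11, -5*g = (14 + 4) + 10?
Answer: 59852953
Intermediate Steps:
g = -28/5 (g = -((14 + 4) + 10)/5 = -(18 + 10)/5 = -1/5*28 = -28/5 ≈ -5.6000)
o(z) = -29 (o(z) = -2 + (-16 - 11) = -2 - 27 = -29)
w(y) = -29*y**2
2279804 - w(-1409) = 2279804 - (-29)*(-1409)**2 = 2279804 - (-29)*1985281 = 2279804 - 1*(-57573149) = 2279804 + 57573149 = 59852953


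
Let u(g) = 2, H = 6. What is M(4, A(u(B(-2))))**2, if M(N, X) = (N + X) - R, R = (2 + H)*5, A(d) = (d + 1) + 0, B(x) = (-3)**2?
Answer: 1089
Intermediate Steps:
B(x) = 9
A(d) = 1 + d (A(d) = (1 + d) + 0 = 1 + d)
R = 40 (R = (2 + 6)*5 = 8*5 = 40)
M(N, X) = -40 + N + X (M(N, X) = (N + X) - 1*40 = (N + X) - 40 = -40 + N + X)
M(4, A(u(B(-2))))**2 = (-40 + 4 + (1 + 2))**2 = (-40 + 4 + 3)**2 = (-33)**2 = 1089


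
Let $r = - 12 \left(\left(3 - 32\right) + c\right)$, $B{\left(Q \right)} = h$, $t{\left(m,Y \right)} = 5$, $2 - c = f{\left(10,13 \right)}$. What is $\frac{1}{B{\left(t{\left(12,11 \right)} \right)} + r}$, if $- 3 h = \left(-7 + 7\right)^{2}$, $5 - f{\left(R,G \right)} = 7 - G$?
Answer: $\frac{1}{456} \approx 0.002193$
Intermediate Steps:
$f{\left(R,G \right)} = -2 + G$ ($f{\left(R,G \right)} = 5 - \left(7 - G\right) = 5 + \left(-7 + G\right) = -2 + G$)
$c = -9$ ($c = 2 - \left(-2 + 13\right) = 2 - 11 = -9$)
$h = 0$ ($h = - \frac{\left(-7 + 7\right)^{2}}{3} = - \frac{0^{2}}{3} = \left(- \frac{1}{3}\right) 0 = 0$)
$B{\left(Q \right)} = 0$
$r = 456$ ($r = - 12 \left(\left(3 - 32\right) - 9\right) = - 12 \left(-29 - 9\right) = \left(-12\right) \left(-38\right) = 456$)
$\frac{1}{B{\left(t{\left(12,11 \right)} \right)} + r} = \frac{1}{0 + 456} = \frac{1}{456}$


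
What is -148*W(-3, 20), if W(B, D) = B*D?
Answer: 8880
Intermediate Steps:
-148*W(-3, 20) = -(-444)*20 = -148*(-60) = 8880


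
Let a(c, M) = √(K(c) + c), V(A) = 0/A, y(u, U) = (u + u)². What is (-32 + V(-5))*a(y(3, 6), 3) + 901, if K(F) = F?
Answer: 901 - 192*√2 ≈ 629.47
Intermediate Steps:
y(u, U) = 4*u² (y(u, U) = (2*u)² = 4*u²)
V(A) = 0
a(c, M) = √2*√c (a(c, M) = √(c + c) = √(2*c) = √2*√c)
(-32 + V(-5))*a(y(3, 6), 3) + 901 = (-32 + 0)*(√2*√(4*3²)) + 901 = -32*√2*√(4*9) + 901 = -32*√2*√36 + 901 = -32*√2*6 + 901 = -192*√2 + 901 = 901 - 192*√2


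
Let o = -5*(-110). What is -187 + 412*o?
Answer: 226413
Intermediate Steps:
o = 550
-187 + 412*o = -187 + 412*550 = -187 + 226600 = 226413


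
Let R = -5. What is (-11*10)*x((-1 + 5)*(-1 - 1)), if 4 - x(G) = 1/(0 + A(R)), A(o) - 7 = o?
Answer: -385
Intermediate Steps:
A(o) = 7 + o
x(G) = 7/2 (x(G) = 4 - 1/(0 + (7 - 5)) = 4 - 1/(0 + 2) = 4 - 1/2 = 4 - 1*½ = 4 - ½ = 7/2)
(-11*10)*x((-1 + 5)*(-1 - 1)) = -11*10*(7/2) = -110*7/2 = -385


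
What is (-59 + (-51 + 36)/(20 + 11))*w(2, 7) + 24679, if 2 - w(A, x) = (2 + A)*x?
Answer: 812993/31 ≈ 26226.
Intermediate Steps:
w(A, x) = 2 - x*(2 + A) (w(A, x) = 2 - (2 + A)*x = 2 - x*(2 + A))
(-59 + (-51 + 36)/(20 + 11))*w(2, 7) + 24679 = (-59 + (-51 + 36)/(20 + 11))*(2 - 2*7 - 1*2*7) + 24679 = (-59 - 15/31)*(2 - 14 - 14) + 24679 = (-59 - 15*1/31)*(-26) + 24679 = (-59 - 15/31)*(-26) + 24679 = -1844/31*(-26) + 24679 = 47944/31 + 24679 = 812993/31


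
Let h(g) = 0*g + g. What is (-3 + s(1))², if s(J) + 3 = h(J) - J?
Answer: 36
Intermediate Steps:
h(g) = g (h(g) = 0 + g = g)
s(J) = -3 (s(J) = -3 + (J - J) = -3 + 0 = -3)
(-3 + s(1))² = (-3 - 3)² = (-6)² = 36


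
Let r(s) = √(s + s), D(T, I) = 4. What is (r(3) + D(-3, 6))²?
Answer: (4 + √6)² ≈ 41.596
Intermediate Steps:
r(s) = √2*√s (r(s) = √(2*s) = √2*√s)
(r(3) + D(-3, 6))² = (√2*√3 + 4)² = (√6 + 4)² = (4 + √6)²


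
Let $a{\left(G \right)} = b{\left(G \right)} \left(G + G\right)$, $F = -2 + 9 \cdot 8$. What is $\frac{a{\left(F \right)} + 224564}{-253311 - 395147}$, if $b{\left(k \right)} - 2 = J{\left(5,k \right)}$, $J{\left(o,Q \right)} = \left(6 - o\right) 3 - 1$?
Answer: $- \frac{112562}{324229} \approx -0.34717$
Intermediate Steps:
$J{\left(o,Q \right)} = 17 - 3 o$ ($J{\left(o,Q \right)} = \left(18 - 3 o\right) - 1 = 17 - 3 o$)
$b{\left(k \right)} = 4$ ($b{\left(k \right)} = 2 + \left(17 - 15\right) = 2 + 2 = 4$)
$F = 70$ ($F = -2 + 72 = 70$)
$a{\left(G \right)} = 8 G$ ($a{\left(G \right)} = 4 \left(G + G\right) = 4 \cdot 2 G = 8 G$)
$\frac{a{\left(F \right)} + 224564}{-253311 - 395147} = \frac{8 \cdot 70 + 224564}{-253311 - 395147} = \frac{560 + 224564}{-648458} = 225124 \left(- \frac{1}{648458}\right) = - \frac{112562}{324229}$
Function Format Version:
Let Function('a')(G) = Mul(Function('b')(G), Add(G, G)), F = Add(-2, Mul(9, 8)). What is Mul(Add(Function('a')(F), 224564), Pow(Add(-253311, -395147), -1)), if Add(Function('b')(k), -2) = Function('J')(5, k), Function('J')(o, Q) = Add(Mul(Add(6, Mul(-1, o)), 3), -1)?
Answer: Rational(-112562, 324229) ≈ -0.34717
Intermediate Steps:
Function('J')(o, Q) = Add(17, Mul(-3, o)) (Function('J')(o, Q) = Add(Add(18, Mul(-3, o)), -1) = Add(17, Mul(-3, o)))
Function('b')(k) = 4 (Function('b')(k) = Add(2, Add(17, Mul(-3, 5))) = Add(2, Add(17, -15)) = Add(2, 2) = 4)
F = 70 (F = Add(-2, 72) = 70)
Function('a')(G) = Mul(8, G) (Function('a')(G) = Mul(4, Add(G, G)) = Mul(4, Mul(2, G)) = Mul(8, G))
Mul(Add(Function('a')(F), 224564), Pow(Add(-253311, -395147), -1)) = Mul(Add(Mul(8, 70), 224564), Pow(Add(-253311, -395147), -1)) = Mul(Add(560, 224564), Pow(-648458, -1)) = Mul(225124, Rational(-1, 648458)) = Rational(-112562, 324229)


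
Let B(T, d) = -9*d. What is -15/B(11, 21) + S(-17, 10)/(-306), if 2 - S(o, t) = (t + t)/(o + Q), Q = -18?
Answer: 76/1071 ≈ 0.070962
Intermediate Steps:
S(o, t) = 2 - 2*t/(-18 + o) (S(o, t) = 2 - (t + t)/(o - 18) = 2 - 2*t/(-18 + o))
-15/B(11, 21) + S(-17, 10)/(-306) = -15/((-9*21)) + (2*(-18 - 17 - 1*10)/(-18 - 17))/(-306) = -15/(-189) + (2*(-18 - 17 - 10)/(-35))*(-1/306) = -15*(-1/189) + (2*(-1/35)*(-45))*(-1/306) = 5/63 + (18/7)*(-1/306) = 5/63 - 1/119 = 76/1071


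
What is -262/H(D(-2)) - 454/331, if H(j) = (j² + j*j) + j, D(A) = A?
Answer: -44723/993 ≈ -45.038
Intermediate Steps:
H(j) = j + 2*j² (H(j) = (j² + j²) + j = 2*j² + j = j + 2*j²)
-262/H(D(-2)) - 454/331 = -262*(-1/(2*(1 + 2*(-2)))) - 454/331 = -262*(-1/(2*(1 - 4))) - 454*1/331 = -262/((-2*(-3))) - 454/331 = -262/6 - 454/331 = -262*⅙ - 454/331 = -131/3 - 454/331 = -44723/993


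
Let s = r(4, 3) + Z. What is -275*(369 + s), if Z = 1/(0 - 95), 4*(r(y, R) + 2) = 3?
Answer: -7685755/76 ≈ -1.0113e+5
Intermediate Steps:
r(y, R) = -5/4 (r(y, R) = -2 + (¼)*3 = -2 + ¾ = -5/4)
Z = -1/95 (Z = 1/(-95) = -1/95 ≈ -0.010526)
s = -479/380 (s = -5/4 - 1/95 = -479/380 ≈ -1.2605)
-275*(369 + s) = -275*(369 - 479/380) = -275*139741/380 = -7685755/76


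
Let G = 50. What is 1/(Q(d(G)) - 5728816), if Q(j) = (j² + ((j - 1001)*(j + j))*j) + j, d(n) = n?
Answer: -1/10481266 ≈ -9.5408e-8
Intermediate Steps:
Q(j) = j + j² + 2*j²*(-1001 + j) (Q(j) = (j² + ((-1001 + j)*(2*j))*j) + j = (j² + (2*j*(-1001 + j))*j) + j = (j² + 2*j²*(-1001 + j)) + j = j + j² + 2*j²*(-1001 + j))
1/(Q(d(G)) - 5728816) = 1/(50*(1 - 2001*50 + 2*50²) - 5728816) = 1/(50*(1 - 100050 + 2*2500) - 5728816) = 1/(50*(1 - 100050 + 5000) - 5728816) = 1/(50*(-95049) - 5728816) = 1/(-4752450 - 5728816) = 1/(-10481266) = -1/10481266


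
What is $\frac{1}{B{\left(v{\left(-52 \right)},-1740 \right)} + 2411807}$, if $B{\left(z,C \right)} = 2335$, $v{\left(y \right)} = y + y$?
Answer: $\frac{1}{2414142} \approx 4.1423 \cdot 10^{-7}$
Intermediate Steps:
$v{\left(y \right)} = 2 y$
$\frac{1}{B{\left(v{\left(-52 \right)},-1740 \right)} + 2411807} = \frac{1}{2335 + 2411807} = \frac{1}{2414142}$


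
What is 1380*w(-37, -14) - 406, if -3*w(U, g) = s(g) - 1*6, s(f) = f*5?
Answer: 34554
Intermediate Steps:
s(f) = 5*f
w(U, g) = 2 - 5*g/3 (w(U, g) = -(5*g - 1*6)/3 = -(5*g - 6)/3 = -(-6 + 5*g)/3 = 2 - 5*g/3)
1380*w(-37, -14) - 406 = 1380*(2 - 5/3*(-14)) - 406 = 1380*(2 + 70/3) - 406 = 1380*(76/3) - 406 = 34960 - 406 = 34554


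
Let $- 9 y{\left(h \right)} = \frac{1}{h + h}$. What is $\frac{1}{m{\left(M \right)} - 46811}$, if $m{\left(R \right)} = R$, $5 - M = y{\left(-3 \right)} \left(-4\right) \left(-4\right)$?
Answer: $- \frac{27}{1263770} \approx -2.1365 \cdot 10^{-5}$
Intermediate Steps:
$y{\left(h \right)} = - \frac{1}{18 h}$ ($y{\left(h \right)} = - \frac{1}{9 \left(h + h\right)} = - \frac{1}{9 \cdot 2 h} = - \frac{\frac{1}{2} \frac{1}{h}}{9} = - \frac{1}{18 h}$)
$M = \frac{127}{27}$ ($M = 5 - - \frac{1}{18 \left(-3\right)} \left(-4\right) \left(-4\right) = 5 - \left(- \frac{1}{18}\right) \left(- \frac{1}{3}\right) \left(-4\right) \left(-4\right) = 5 - \frac{1}{54} \left(-4\right) \left(-4\right) = 5 - \left(- \frac{2}{27}\right) \left(-4\right) = 5 - \frac{8}{27} = \frac{127}{27} \approx 4.7037$)
$\frac{1}{m{\left(M \right)} - 46811} = \frac{1}{\frac{127}{27} - 46811} = \frac{1}{- \frac{1263770}{27}} = - \frac{27}{1263770}$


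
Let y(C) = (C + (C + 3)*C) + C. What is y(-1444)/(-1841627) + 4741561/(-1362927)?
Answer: -11564234579879/2510003162229 ≈ -4.6073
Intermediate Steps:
y(C) = 2*C + C*(3 + C) (y(C) = (C + (3 + C)*C) + C = (C + C*(3 + C)) + C = 2*C + C*(3 + C))
y(-1444)/(-1841627) + 4741561/(-1362927) = -1444*(5 - 1444)/(-1841627) + 4741561/(-1362927) = -1444*(-1439)*(-1/1841627) + 4741561*(-1/1362927) = 2077916*(-1/1841627) - 4741561/1362927 = -2077916/1841627 - 4741561/1362927 = -11564234579879/2510003162229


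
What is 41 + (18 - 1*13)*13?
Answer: 106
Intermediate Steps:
41 + (18 - 1*13)*13 = 41 + (18 - 13)*13 = 41 + 5*13 = 41 + 65 = 106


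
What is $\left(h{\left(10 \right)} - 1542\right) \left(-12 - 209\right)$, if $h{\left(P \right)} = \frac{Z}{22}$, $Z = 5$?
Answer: $\frac{7496099}{22} \approx 3.4073 \cdot 10^{5}$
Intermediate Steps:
$h{\left(P \right)} = \frac{5}{22}$
$\left(h{\left(10 \right)} - 1542\right) \left(-12 - 209\right) = \left(\frac{5}{22} - 1542\right) \left(-12 - 209\right) = - \frac{33919 \left(-12 - 209\right)}{22} = \left(- \frac{33919}{22}\right) \left(-221\right) = \frac{7496099}{22}$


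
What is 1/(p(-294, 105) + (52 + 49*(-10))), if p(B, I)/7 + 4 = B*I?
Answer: -1/216556 ≈ -4.6177e-6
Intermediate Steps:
p(B, I) = -28 + 7*B*I (p(B, I) = -28 + 7*(B*I) = -28 + 7*B*I)
1/(p(-294, 105) + (52 + 49*(-10))) = 1/((-28 + 7*(-294)*105) + (52 + 49*(-10))) = 1/((-28 - 216090) + (52 - 490)) = 1/(-216118 - 438) = 1/(-216556) = -1/216556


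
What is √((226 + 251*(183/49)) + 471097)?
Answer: 2*√5785190/7 ≈ 687.21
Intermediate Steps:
√((226 + 251*(183/49)) + 471097) = √((226 + 45933/49) + 471097) = √(57007/49 + 471097) = √(23140760/49) = 2*√5785190/7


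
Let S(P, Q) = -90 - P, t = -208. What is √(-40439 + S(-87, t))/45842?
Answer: I*√40442/45842 ≈ 0.0043868*I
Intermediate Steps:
√(-40439 + S(-87, t))/45842 = √(-40439 + (-90 - 1*(-87)))/45842 = √(-40439 + (-90 + 87))*(1/45842) = √(-40439 - 3)*(1/45842) = √(-40442)*(1/45842) = (I*√40442)*(1/45842) = I*√40442/45842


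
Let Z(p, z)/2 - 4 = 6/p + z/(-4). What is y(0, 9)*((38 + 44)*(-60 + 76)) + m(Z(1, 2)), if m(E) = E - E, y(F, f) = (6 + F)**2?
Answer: 47232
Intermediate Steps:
Z(p, z) = 8 + 12/p - z/2 (Z(p, z) = 8 + 2*(6/p + z/(-4)) = 8 + 2*(6/p + z*(-1/4)) = 8 + 2*(6/p - z/4) = 8 + (12/p - z/2) = 8 + 12/p - z/2)
m(E) = 0
y(0, 9)*((38 + 44)*(-60 + 76)) + m(Z(1, 2)) = (6 + 0)**2*((38 + 44)*(-60 + 76)) + 0 = 6**2*(82*16) + 0 = 36*1312 + 0 = 47232 + 0 = 47232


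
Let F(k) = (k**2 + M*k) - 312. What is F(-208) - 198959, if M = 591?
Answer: -278935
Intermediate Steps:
F(k) = -312 + k**2 + 591*k (F(k) = (k**2 + 591*k) - 312 = -312 + k**2 + 591*k)
F(-208) - 198959 = (-312 + (-208)**2 + 591*(-208)) - 198959 = (-312 + 43264 - 122928) - 198959 = -79976 - 198959 = -278935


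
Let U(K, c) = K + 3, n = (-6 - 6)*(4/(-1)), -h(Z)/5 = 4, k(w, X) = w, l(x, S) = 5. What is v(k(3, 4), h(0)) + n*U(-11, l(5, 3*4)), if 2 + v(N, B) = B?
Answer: -406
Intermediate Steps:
h(Z) = -20 (h(Z) = -5*4 = -20)
v(N, B) = -2 + B
n = 48 (n = -48*(-1) = -12*(-4) = 48)
U(K, c) = 3 + K
v(k(3, 4), h(0)) + n*U(-11, l(5, 3*4)) = (-2 - 20) + 48*(3 - 11) = -22 + 48*(-8) = -22 - 384 = -406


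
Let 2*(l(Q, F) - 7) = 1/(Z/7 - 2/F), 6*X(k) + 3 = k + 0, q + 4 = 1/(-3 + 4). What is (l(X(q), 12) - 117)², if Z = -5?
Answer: 16736281/1369 ≈ 12225.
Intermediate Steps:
q = -3 (q = -4 + 1/(-3 + 4) = -4 + 1/1 = -4 + 1 = -3)
X(k) = -½ + k/6 (X(k) = -½ + (k + 0)/6 = -½ + k/6)
l(Q, F) = 7 + 1/(2*(-5/7 - 2/F))
(l(X(q), 12) - 117)² = (7*(28 + 9*12)/(2*(14 + 5*12)) - 117)² = (7*(28 + 108)/(2*(14 + 60)) - 117)² = ((7/2)*136/74 - 117)² = ((7/2)*(1/74)*136 - 117)² = (238/37 - 117)² = (-4091/37)² = 16736281/1369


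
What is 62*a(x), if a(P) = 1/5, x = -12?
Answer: 62/5 ≈ 12.400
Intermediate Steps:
a(P) = ⅕
62*a(x) = 62*(⅕) = 62/5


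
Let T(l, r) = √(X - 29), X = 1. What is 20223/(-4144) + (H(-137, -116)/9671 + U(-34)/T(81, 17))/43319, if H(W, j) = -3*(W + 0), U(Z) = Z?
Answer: -1210311780249/248011325008 + 17*I*√7/303233 ≈ -4.8801 + 0.00014833*I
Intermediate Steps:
H(W, j) = -3*W
T(l, r) = 2*I*√7 (T(l, r) = √(1 - 29) = √(-28) = 2*I*√7)
20223/(-4144) + (H(-137, -116)/9671 + U(-34)/T(81, 17))/43319 = 20223/(-4144) + (-3*(-137)/9671 - 34*(-I*√7/14))/43319 = 20223*(-1/4144) + (411*(1/9671) - (-17)*I*√7/7)*(1/43319) = -2889/592 + (411/9671 + 17*I*√7/7)*(1/43319) = -2889/592 + (411/418938049 + 17*I*√7/303233) = -1210311780249/248011325008 + 17*I*√7/303233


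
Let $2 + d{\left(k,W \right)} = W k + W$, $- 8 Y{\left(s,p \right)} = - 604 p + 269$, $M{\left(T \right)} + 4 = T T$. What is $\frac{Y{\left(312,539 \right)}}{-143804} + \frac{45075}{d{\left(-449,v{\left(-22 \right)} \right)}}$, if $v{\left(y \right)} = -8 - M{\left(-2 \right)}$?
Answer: $\frac{8448424061}{686807904} \approx 12.301$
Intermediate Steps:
$M{\left(T \right)} = -4 + T^{2}$ ($M{\left(T \right)} = -4 + T T = -4 + T^{2}$)
$v{\left(y \right)} = -8$ ($v{\left(y \right)} = -8 - \left(-4 + \left(-2\right)^{2}\right) = -8 - \left(-4 + 4\right) = -8 - 0 = -8 + 0 = -8$)
$Y{\left(s,p \right)} = - \frac{269}{8} + \frac{151 p}{2}$ ($Y{\left(s,p \right)} = - \frac{- 604 p + 269}{8} = - \frac{269 - 604 p}{8} = - \frac{269}{8} + \frac{151 p}{2}$)
$d{\left(k,W \right)} = -2 + W + W k$ ($d{\left(k,W \right)} = -2 + \left(W k + W\right) = -2 + \left(W + W k\right) = -2 + W + W k$)
$\frac{Y{\left(312,539 \right)}}{-143804} + \frac{45075}{d{\left(-449,v{\left(-22 \right)} \right)}} = \frac{- \frac{269}{8} + \frac{151}{2} \cdot 539}{-143804} + \frac{45075}{-2 - 8 - -3592} = \left(- \frac{269}{8} + \frac{81389}{2}\right) \left(- \frac{1}{143804}\right) + \frac{45075}{-2 - 8 + 3592} = \frac{325287}{8} \left(- \frac{1}{143804}\right) + \frac{45075}{3582} = - \frac{325287}{1150432} + 45075 \cdot \frac{1}{3582} = - \frac{325287}{1150432} + \frac{15025}{1194} = \frac{8448424061}{686807904}$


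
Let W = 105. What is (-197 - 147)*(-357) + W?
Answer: 122913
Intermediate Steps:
(-197 - 147)*(-357) + W = (-197 - 147)*(-357) + 105 = -344*(-357) + 105 = 122808 + 105 = 122913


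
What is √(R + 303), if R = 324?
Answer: √627 ≈ 25.040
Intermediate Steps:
√(R + 303) = √(324 + 303) = √627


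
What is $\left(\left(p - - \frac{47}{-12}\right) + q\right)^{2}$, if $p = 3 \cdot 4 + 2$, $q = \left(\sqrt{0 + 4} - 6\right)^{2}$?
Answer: $\frac{97969}{144} \approx 680.34$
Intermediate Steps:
$q = 16$ ($q = \left(\sqrt{4} - 6\right)^{2} = \left(2 - 6\right)^{2} = \left(-4\right)^{2} = 16$)
$p = 14$ ($p = 12 + 2 = 14$)
$\left(\left(p - - \frac{47}{-12}\right) + q\right)^{2} = \left(\left(14 - - \frac{47}{-12}\right) + 16\right)^{2} = \left(\left(14 - \left(-47\right) \left(- \frac{1}{12}\right)\right) + 16\right)^{2} = \left(\left(14 - \frac{47}{12}\right) + 16\right)^{2} = \left(\frac{121}{12} + 16\right)^{2} = \left(\frac{313}{12}\right)^{2} = \frac{97969}{144}$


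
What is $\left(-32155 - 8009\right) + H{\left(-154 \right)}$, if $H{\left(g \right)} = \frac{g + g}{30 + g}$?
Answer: $- \frac{1245007}{31} \approx -40162.0$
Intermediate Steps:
$H{\left(g \right)} = \frac{2 g}{30 + g}$
$\left(-32155 - 8009\right) + H{\left(-154 \right)} = \left(-32155 - 8009\right) + 2 \left(-154\right) \frac{1}{30 - 154} = -40164 + 2 \left(-154\right) \frac{1}{-124} = -40164 + 2 \left(-154\right) \left(- \frac{1}{124}\right) = -40164 + \frac{77}{31} = - \frac{1245007}{31}$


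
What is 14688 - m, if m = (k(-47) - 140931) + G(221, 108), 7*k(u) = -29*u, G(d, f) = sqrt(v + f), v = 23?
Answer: 1087970/7 - sqrt(131) ≈ 1.5541e+5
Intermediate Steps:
G(d, f) = sqrt(23 + f)
k(u) = -29*u/7 (k(u) = (-29*u)/7 = -29*u/7)
m = -985154/7 + sqrt(131) (m = (-29/7*(-47) - 140931) + sqrt(23 + 108) = (1363/7 - 140931) + sqrt(131) = -985154/7 + sqrt(131) ≈ -1.4072e+5)
14688 - m = 14688 - (-985154/7 + sqrt(131)) = 14688 + (985154/7 - sqrt(131)) = 1087970/7 - sqrt(131)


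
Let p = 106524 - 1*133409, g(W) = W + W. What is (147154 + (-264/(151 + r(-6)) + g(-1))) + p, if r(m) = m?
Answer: 17438451/145 ≈ 1.2027e+5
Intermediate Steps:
g(W) = 2*W
p = -26885 (p = 106524 - 133409 = -26885)
(147154 + (-264/(151 + r(-6)) + g(-1))) + p = (147154 + (-264/(151 - 6) + 2*(-1))) - 26885 = (147154 + (-264/145 - 2)) - 26885 = (147154 - 554/145) - 26885 = 21336776/145 - 26885 = 17438451/145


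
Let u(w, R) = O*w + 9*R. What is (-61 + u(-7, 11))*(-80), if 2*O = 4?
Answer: -1920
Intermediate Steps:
O = 2 (O = (½)*4 = 2)
u(w, R) = 2*w + 9*R
(-61 + u(-7, 11))*(-80) = (-61 + (2*(-7) + 9*11))*(-80) = (-61 + (-14 + 99))*(-80) = (-61 + 85)*(-80) = 24*(-80) = -1920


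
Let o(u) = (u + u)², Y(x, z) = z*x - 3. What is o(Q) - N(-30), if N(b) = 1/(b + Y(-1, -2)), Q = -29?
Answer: 104285/31 ≈ 3364.0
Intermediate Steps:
Y(x, z) = -3 + x*z (Y(x, z) = x*z - 3 = -3 + x*z)
o(u) = 4*u² (o(u) = (2*u)² = 4*u²)
N(b) = 1/(-1 + b) (N(b) = 1/(b + (-3 - 1*(-2))) = 1/(b + (-3 + 2)) = 1/(b - 1) = 1/(-1 + b))
o(Q) - N(-30) = 4*(-29)² - 1/(-1 - 30) = 4*841 - 1/(-31) = 3364 - 1*(-1/31) = 3364 + 1/31 = 104285/31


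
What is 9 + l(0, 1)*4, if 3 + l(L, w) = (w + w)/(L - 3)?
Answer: -17/3 ≈ -5.6667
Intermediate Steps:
l(L, w) = -3 + 2*w/(-3 + L) (l(L, w) = -3 + (w + w)/(L - 3) = -3 + (2*w)/(-3 + L) = -3 + 2*w/(-3 + L))
9 + l(0, 1)*4 = 9 + ((9 - 3*0 + 2*1)/(-3 + 0))*4 = 9 + ((9 + 0 + 2)/(-3))*4 = 9 - ⅓*11*4 = 9 - 11/3*4 = 9 - 44/3 = -17/3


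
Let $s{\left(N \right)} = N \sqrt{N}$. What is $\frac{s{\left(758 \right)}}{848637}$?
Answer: $\frac{758 \sqrt{758}}{848637} \approx 0.024591$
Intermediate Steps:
$s{\left(N \right)} = N^{\frac{3}{2}}$
$\frac{s{\left(758 \right)}}{848637} = \frac{758^{\frac{3}{2}}}{848637} = 758 \sqrt{758} \cdot \frac{1}{848637} = \frac{758 \sqrt{758}}{848637}$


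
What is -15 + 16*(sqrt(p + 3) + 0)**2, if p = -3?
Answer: -15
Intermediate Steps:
-15 + 16*(sqrt(p + 3) + 0)**2 = -15 + 16*(sqrt(-3 + 3) + 0)**2 = -15 + 16*(sqrt(0) + 0)**2 = -15 + 16*(0 + 0)**2 = -15 + 16*0**2 = -15 + 16*0 = -15 + 0 = -15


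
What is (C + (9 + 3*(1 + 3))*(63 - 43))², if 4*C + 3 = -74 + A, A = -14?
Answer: 2524921/16 ≈ 1.5781e+5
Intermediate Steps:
C = -91/4 (C = -¾ + (-74 - 14)/4 = -¾ + (¼)*(-88) = -¾ - 22 = -91/4 ≈ -22.750)
(C + (9 + 3*(1 + 3))*(63 - 43))² = (-91/4 + (9 + 3*(1 + 3))*(63 - 43))² = (-91/4 + (9 + 3*4)*20)² = (-91/4 + (9 + 12)*20)² = (-91/4 + 21*20)² = (-91/4 + 420)² = (1589/4)² = 2524921/16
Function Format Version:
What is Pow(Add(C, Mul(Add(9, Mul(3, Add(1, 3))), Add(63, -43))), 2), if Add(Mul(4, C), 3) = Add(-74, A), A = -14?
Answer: Rational(2524921, 16) ≈ 1.5781e+5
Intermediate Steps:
C = Rational(-91, 4) (C = Add(Rational(-3, 4), Mul(Rational(1, 4), Add(-74, -14))) = Add(Rational(-3, 4), Mul(Rational(1, 4), -88)) = Add(Rational(-3, 4), -22) = Rational(-91, 4) ≈ -22.750)
Pow(Add(C, Mul(Add(9, Mul(3, Add(1, 3))), Add(63, -43))), 2) = Pow(Add(Rational(-91, 4), Mul(Add(9, Mul(3, Add(1, 3))), Add(63, -43))), 2) = Pow(Add(Rational(-91, 4), Mul(Add(9, Mul(3, 4)), 20)), 2) = Pow(Add(Rational(-91, 4), Mul(Add(9, 12), 20)), 2) = Pow(Add(Rational(-91, 4), Mul(21, 20)), 2) = Pow(Add(Rational(-91, 4), 420), 2) = Pow(Rational(1589, 4), 2) = Rational(2524921, 16)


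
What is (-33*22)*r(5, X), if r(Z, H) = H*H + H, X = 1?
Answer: -1452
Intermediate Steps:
r(Z, H) = H + H² (r(Z, H) = H² + H = H + H²)
(-33*22)*r(5, X) = (-33*22)*(1*(1 + 1)) = -726*2 = -1452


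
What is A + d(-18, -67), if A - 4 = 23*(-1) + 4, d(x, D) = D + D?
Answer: -149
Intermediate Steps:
d(x, D) = 2*D
A = -15 (A = 4 + (23*(-1) + 4) = 4 + (-23 + 4) = 4 - 19 = -15)
A + d(-18, -67) = -15 + 2*(-67) = -15 - 134 = -149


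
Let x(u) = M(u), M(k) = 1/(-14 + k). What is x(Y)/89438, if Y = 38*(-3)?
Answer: -1/11448064 ≈ -8.7351e-8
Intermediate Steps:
Y = -114
x(u) = 1/(-14 + u)
x(Y)/89438 = 1/(-14 - 114*89438) = (1/89438)/(-128) = -1/128*1/89438 = -1/11448064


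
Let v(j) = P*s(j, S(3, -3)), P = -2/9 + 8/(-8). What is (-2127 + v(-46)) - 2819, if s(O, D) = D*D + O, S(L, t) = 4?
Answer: -14728/3 ≈ -4909.3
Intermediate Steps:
s(O, D) = O + D² (s(O, D) = D² + O = O + D²)
P = -11/9 (P = -2*⅑ + 8*(-⅛) = -2/9 - 1 = -11/9 ≈ -1.2222)
v(j) = -176/9 - 11*j/9 (v(j) = -11*(j + 4²)/9 = -11*(j + 16)/9 = -11*(16 + j)/9 = -176/9 - 11*j/9)
(-2127 + v(-46)) - 2819 = (-2127 + (-176/9 - 11/9*(-46))) - 2819 = (-2127 + (-176/9 + 506/9)) - 2819 = (-2127 + 110/3) - 2819 = -6271/3 - 2819 = -14728/3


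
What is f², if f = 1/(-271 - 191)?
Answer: 1/213444 ≈ 4.6851e-6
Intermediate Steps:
f = -1/462 (f = 1/(-462) = -1/462 ≈ -0.0021645)
f² = (-1/462)² = 1/213444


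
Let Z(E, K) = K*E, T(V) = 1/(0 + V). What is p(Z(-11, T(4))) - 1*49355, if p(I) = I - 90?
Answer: -197791/4 ≈ -49448.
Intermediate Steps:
T(V) = 1/V
Z(E, K) = E*K
p(I) = -90 + I
p(Z(-11, T(4))) - 1*49355 = (-90 - 11/4) - 1*49355 = (-90 - 11*¼) - 49355 = (-90 - 11/4) - 49355 = -371/4 - 49355 = -197791/4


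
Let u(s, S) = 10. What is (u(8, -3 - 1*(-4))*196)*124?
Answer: 243040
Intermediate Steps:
(u(8, -3 - 1*(-4))*196)*124 = (10*196)*124 = 1960*124 = 243040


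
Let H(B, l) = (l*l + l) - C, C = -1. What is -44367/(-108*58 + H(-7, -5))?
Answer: 14789/2081 ≈ 7.1067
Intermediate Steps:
H(B, l) = 1 + l + l² (H(B, l) = (l*l + l) - 1*(-1) = (l² + l) + 1 = (l + l²) + 1 = 1 + l + l²)
-44367/(-108*58 + H(-7, -5)) = -44367/(-108*58 + (1 - 5 + (-5)²)) = -44367/(-6264 + (1 - 5 + 25)) = -44367/(-6264 + 21) = -44367/(-6243) = -44367*(-1/6243) = 14789/2081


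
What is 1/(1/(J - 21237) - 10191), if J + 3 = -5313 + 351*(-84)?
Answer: -56037/571073068 ≈ -9.8126e-5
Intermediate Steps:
J = -34800 (J = -3 + (-5313 + 351*(-84)) = -3 + (-5313 - 29484) = -3 - 34797 = -34800)
1/(1/(J - 21237) - 10191) = 1/(1/(-34800 - 21237) - 10191) = 1/(1/(-56037) - 10191) = 1/(-1/56037 - 10191) = 1/(-571073068/56037) = -56037/571073068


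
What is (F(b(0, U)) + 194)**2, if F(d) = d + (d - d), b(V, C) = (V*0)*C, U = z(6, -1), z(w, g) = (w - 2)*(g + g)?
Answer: 37636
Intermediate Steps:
z(w, g) = 2*g*(-2 + w) (z(w, g) = (-2 + w)*(2*g) = 2*g*(-2 + w))
U = -8 (U = 2*(-1)*(-2 + 6) = 2*(-1)*4 = -8)
b(V, C) = 0 (b(V, C) = 0*C = 0)
F(d) = d (F(d) = d + 0 = d)
(F(b(0, U)) + 194)**2 = (0 + 194)**2 = 194**2 = 37636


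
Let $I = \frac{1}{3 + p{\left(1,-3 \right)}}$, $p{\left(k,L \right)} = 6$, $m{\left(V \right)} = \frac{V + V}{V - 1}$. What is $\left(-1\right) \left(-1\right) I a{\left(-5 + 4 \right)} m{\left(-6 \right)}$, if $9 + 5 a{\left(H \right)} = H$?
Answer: $- \frac{8}{21} \approx -0.38095$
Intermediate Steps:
$m{\left(V \right)} = \frac{2 V}{-1 + V}$
$a{\left(H \right)} = - \frac{9}{5} + \frac{H}{5}$
$I = \frac{1}{9}$ ($I = \frac{1}{3 + 6} = \frac{1}{9} \approx 0.11111$)
$\left(-1\right) \left(-1\right) I a{\left(-5 + 4 \right)} m{\left(-6 \right)} = \left(-1\right) \left(-1\right) \frac{1}{9} \left(- \frac{9}{5} + \frac{-5 + 4}{5}\right) 2 \left(-6\right) \frac{1}{-1 - 6} = 1 \cdot \frac{1}{9} \left(- \frac{9}{5} + \frac{1}{5} \left(-1\right)\right) 2 \left(-6\right) \frac{1}{-7} = \frac{- \frac{9}{5} - \frac{1}{5}}{9} \cdot 2 \left(-6\right) \left(- \frac{1}{7}\right) = \frac{1}{9} \left(-2\right) \frac{12}{7} = \left(- \frac{2}{9}\right) \frac{12}{7} = - \frac{8}{21}$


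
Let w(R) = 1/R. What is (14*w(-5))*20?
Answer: -56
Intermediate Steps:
(14*w(-5))*20 = (14/(-5))*20 = (14*(-⅕))*20 = -14/5*20 = -56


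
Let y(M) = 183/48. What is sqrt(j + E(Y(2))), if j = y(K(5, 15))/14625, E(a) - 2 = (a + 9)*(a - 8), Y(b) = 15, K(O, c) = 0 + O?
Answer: sqrt(2585703965)/3900 ≈ 13.038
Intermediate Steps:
K(O, c) = O
y(M) = 61/16 (y(M) = 183*(1/48) = 61/16)
E(a) = 2 + (-8 + a)*(9 + a) (E(a) = 2 + (a + 9)*(a - 8) = 2 + (9 + a)*(-8 + a) = 2 + (-8 + a)*(9 + a))
j = 61/234000 (j = (61/16)/14625 = (61/16)*(1/14625) = 61/234000 ≈ 0.00026068)
sqrt(j + E(Y(2))) = sqrt(61/234000 + (-70 + 15 + 15**2)) = sqrt(61/234000 + (-70 + 15 + 225)) = sqrt(61/234000 + 170) = sqrt(39780061/234000) = sqrt(2585703965)/3900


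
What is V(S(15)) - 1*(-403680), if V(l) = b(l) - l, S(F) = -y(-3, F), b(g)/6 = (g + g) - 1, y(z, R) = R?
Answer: 403509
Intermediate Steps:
b(g) = -6 + 12*g (b(g) = 6*((g + g) - 1) = 6*(2*g - 1) = 6*(-1 + 2*g) = -6 + 12*g)
S(F) = -F
V(l) = -6 + 11*l (V(l) = (-6 + 12*l) - l = -6 + 11*l)
V(S(15)) - 1*(-403680) = (-6 + 11*(-1*15)) - 1*(-403680) = (-6 + 11*(-15)) + 403680 = (-6 - 165) + 403680 = -171 + 403680 = 403509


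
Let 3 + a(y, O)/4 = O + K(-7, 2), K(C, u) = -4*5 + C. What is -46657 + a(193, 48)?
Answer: -46585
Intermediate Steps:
K(C, u) = -20 + C
a(y, O) = -120 + 4*O (a(y, O) = -12 + 4*(O + (-20 - 7)) = -12 + 4*(O - 27) = -12 + 4*(-27 + O) = -12 + (-108 + 4*O) = -120 + 4*O)
-46657 + a(193, 48) = -46657 + (-120 + 4*48) = -46657 + (-120 + 192) = -46657 + 72 = -46585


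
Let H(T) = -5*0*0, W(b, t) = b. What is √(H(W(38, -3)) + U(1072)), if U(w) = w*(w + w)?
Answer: 1072*√2 ≈ 1516.0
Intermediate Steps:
U(w) = 2*w² (U(w) = w*(2*w) = 2*w²)
H(T) = 0 (H(T) = 0*0 = 0)
√(H(W(38, -3)) + U(1072)) = √(0 + 2*1072²) = √(0 + 2*1149184) = √(0 + 2298368) = √2298368 = 1072*√2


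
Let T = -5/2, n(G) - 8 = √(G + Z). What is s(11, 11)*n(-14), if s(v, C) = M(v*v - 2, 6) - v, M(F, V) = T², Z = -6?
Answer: -38 - 19*I*√5/2 ≈ -38.0 - 21.243*I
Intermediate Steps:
n(G) = 8 + √(-6 + G) (n(G) = 8 + √(G - 6) = 8 + √(-6 + G))
T = -5/2 (T = -5*½ = -5/2 ≈ -2.5000)
M(F, V) = 25/4 (M(F, V) = (-5/2)² = 25/4)
s(v, C) = 25/4 - v
s(11, 11)*n(-14) = (25/4 - 1*11)*(8 + √(-6 - 14)) = (25/4 - 11)*(8 + √(-20)) = -19*(8 + 2*I*√5)/4 = -38 - 19*I*√5/2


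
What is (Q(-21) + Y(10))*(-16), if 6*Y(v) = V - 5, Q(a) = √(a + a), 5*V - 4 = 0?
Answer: 56/5 - 16*I*√42 ≈ 11.2 - 103.69*I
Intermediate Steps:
V = ⅘ (V = ⅘ + (⅕)*0 = ⅘ + 0 = ⅘ ≈ 0.80000)
Q(a) = √2*√a (Q(a) = √(2*a) = √2*√a)
Y(v) = -7/10 (Y(v) = (⅘ - 5)/6 = (⅙)*(-21/5) = -7/10)
(Q(-21) + Y(10))*(-16) = (√2*√(-21) - 7/10)*(-16) = (√2*(I*√21) - 7/10)*(-16) = (I*√42 - 7/10)*(-16) = (-7/10 + I*√42)*(-16) = 56/5 - 16*I*√42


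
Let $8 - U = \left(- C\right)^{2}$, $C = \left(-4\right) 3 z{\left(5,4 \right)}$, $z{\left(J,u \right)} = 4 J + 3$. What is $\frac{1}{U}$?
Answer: $- \frac{1}{76168} \approx -1.3129 \cdot 10^{-5}$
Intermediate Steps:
$z{\left(J,u \right)} = 3 + 4 J$
$C = -276$ ($C = \left(-4\right) 3 \left(3 + 4 \cdot 5\right) = - 12 \left(3 + 20\right) = \left(-12\right) 23 = -276$)
$U = -76168$ ($U = 8 - \left(\left(-1\right) \left(-276\right)\right)^{2} = 8 - 276^{2} = 8 - 76176 = -76168$)
$\frac{1}{U} = \frac{1}{-76168} = - \frac{1}{76168}$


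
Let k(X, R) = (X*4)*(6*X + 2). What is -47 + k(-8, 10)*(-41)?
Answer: -60399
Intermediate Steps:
k(X, R) = 4*X*(2 + 6*X) (k(X, R) = (4*X)*(2 + 6*X) = 4*X*(2 + 6*X))
-47 + k(-8, 10)*(-41) = -47 + (8*(-8)*(1 + 3*(-8)))*(-41) = -47 + (8*(-8)*(1 - 24))*(-41) = -47 + (8*(-8)*(-23))*(-41) = -47 + 1472*(-41) = -47 - 60352 = -60399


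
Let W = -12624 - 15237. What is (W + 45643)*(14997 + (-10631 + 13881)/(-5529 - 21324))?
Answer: 7161010398362/26853 ≈ 2.6667e+8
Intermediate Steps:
W = -27861
(W + 45643)*(14997 + (-10631 + 13881)/(-5529 - 21324)) = (-27861 + 45643)*(14997 + (-10631 + 13881)/(-5529 - 21324)) = 17782*(14997 + 3250/(-26853)) = 17782*(14997 + 3250*(-1/26853)) = 17782*(14997 - 3250/26853) = 17782*(402711191/26853) = 7161010398362/26853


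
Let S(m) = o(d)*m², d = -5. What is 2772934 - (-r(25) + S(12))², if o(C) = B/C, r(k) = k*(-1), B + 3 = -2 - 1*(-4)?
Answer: 69250989/25 ≈ 2.7700e+6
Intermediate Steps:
B = -1 (B = -3 + (-2 - 1*(-4)) = -3 + (-2 + 4) = -3 + 2 = -1)
r(k) = -k
o(C) = -1/C
S(m) = m²/5 (S(m) = (-1/(-5))*m² = (-1*(-⅕))*m² = m²/5)
2772934 - (-r(25) + S(12))² = 2772934 - (-(-1)*25 + (⅕)*12²)² = 2772934 - (-1*(-25) + (⅕)*144)² = 2772934 - (25 + 144/5)² = 2772934 - (269/5)² = 2772934 - 1*72361/25 = 2772934 - 72361/25 = 69250989/25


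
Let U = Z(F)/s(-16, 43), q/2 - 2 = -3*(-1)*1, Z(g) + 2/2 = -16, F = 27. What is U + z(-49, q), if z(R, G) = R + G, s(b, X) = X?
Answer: -1694/43 ≈ -39.395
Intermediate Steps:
Z(g) = -17 (Z(g) = -1 - 16 = -17)
q = 10 (q = 4 + 2*(-3*(-1)*1) = 4 + 2*(3*1) = 4 + 2*3 = 4 + 6 = 10)
z(R, G) = G + R
U = -17/43 ≈ -0.39535
U + z(-49, q) = -17/43 + (10 - 49) = -17/43 - 39 = -1694/43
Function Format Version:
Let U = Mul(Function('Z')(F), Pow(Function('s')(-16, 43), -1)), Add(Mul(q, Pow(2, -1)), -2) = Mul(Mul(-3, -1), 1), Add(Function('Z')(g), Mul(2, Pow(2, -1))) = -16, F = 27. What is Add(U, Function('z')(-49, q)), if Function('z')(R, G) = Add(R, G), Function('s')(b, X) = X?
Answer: Rational(-1694, 43) ≈ -39.395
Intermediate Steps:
Function('Z')(g) = -17 (Function('Z')(g) = Add(-1, -16) = -17)
q = 10 (q = Add(4, Mul(2, Mul(Mul(-3, -1), 1))) = Add(4, Mul(2, Mul(3, 1))) = Add(4, Mul(2, 3)) = Add(4, 6) = 10)
Function('z')(R, G) = Add(G, R)
U = Rational(-17, 43) (U = Mul(-17, Pow(43, -1)) = Mul(-17, Rational(1, 43)) = Rational(-17, 43) ≈ -0.39535)
Add(U, Function('z')(-49, q)) = Add(Rational(-17, 43), Add(10, -49)) = Add(Rational(-17, 43), -39) = Rational(-1694, 43)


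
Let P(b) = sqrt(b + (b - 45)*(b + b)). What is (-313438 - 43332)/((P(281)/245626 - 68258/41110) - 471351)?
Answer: 4286649009035923261183716952400/5663378127368459770609765997031 + 37025218185153860500*sqrt(132913)/5663378127368459770609765997031 ≈ 0.75691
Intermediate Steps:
P(b) = sqrt(b + 2*b*(-45 + b)) (P(b) = sqrt(b + (-45 + b)*(2*b)) = sqrt(b + 2*b*(-45 + b)))
(-313438 - 43332)/((P(281)/245626 - 68258/41110) - 471351) = (-313438 - 43332)/((sqrt(281*(-89 + 2*281))/245626 - 68258/41110) - 471351) = -356770/((sqrt(281*(-89 + 562))*(1/245626) - 68258*1/41110) - 471351) = -356770/((sqrt(281*473)*(1/245626) - 34129/20555) - 471351) = -356770/((sqrt(132913)*(1/245626) - 34129/20555) - 471351) = -356770/((sqrt(132913)/245626 - 34129/20555) - 471351) = -356770/((-34129/20555 + sqrt(132913)/245626) - 471351) = -356770/(-9688653934/20555 + sqrt(132913)/245626)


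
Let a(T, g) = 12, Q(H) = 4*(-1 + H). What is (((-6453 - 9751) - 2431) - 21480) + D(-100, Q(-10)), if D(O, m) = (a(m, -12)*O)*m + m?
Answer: 12641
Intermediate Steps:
Q(H) = -4 + 4*H
D(O, m) = m + 12*O*m (D(O, m) = (12*O)*m + m = 12*O*m + m = m + 12*O*m)
(((-6453 - 9751) - 2431) - 21480) + D(-100, Q(-10)) = (((-6453 - 9751) - 2431) - 21480) + (-4 + 4*(-10))*(1 + 12*(-100)) = ((-16204 - 2431) - 21480) + (-4 - 40)*(1 - 1200) = (-18635 - 21480) - 44*(-1199) = -40115 + 52756 = 12641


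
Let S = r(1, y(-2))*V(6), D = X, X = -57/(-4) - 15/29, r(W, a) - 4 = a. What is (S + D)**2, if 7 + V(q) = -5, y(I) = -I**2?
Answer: 2537649/13456 ≈ 188.59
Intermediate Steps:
r(W, a) = 4 + a
V(q) = -12 (V(q) = -7 - 5 = -12)
X = 1593/116 (X = -57*(-1/4) - 15*1/29 = 57/4 - 15/29 = 1593/116 ≈ 13.733)
D = 1593/116 ≈ 13.733
S = 0 (S = (4 - 1*(-2)**2)*(-12) = (4 - 1*4)*(-12) = (4 - 4)*(-12) = 0*(-12) = 0)
(S + D)**2 = (0 + 1593/116)**2 = (1593/116)**2 = 2537649/13456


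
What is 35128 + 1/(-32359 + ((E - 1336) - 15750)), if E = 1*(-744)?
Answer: 1763039191/50189 ≈ 35128.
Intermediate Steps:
E = -744
35128 + 1/(-32359 + ((E - 1336) - 15750)) = 35128 + 1/(-32359 + ((-744 - 1336) - 15750)) = 35128 + 1/(-32359 + (-2080 - 15750)) = 35128 + 1/(-32359 - 17830) = 35128 + 1/(-50189) = 35128 - 1/50189 = 1763039191/50189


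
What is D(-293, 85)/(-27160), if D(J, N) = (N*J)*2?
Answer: 4981/2716 ≈ 1.8339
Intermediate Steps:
D(J, N) = 2*J*N (D(J, N) = (J*N)*2 = 2*J*N)
D(-293, 85)/(-27160) = (2*(-293)*85)/(-27160) = -49810*(-1/27160) = 4981/2716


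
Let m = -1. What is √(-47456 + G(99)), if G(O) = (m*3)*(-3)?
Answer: I*√47447 ≈ 217.82*I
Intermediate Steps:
G(O) = 9 (G(O) = -1*3*(-3) = -3*(-3) = 9)
√(-47456 + G(99)) = √(-47456 + 9) = √(-47447) = I*√47447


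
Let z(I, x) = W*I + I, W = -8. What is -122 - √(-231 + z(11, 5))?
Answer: -122 - 2*I*√77 ≈ -122.0 - 17.55*I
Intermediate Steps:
z(I, x) = -7*I (z(I, x) = -8*I + I = -7*I)
-122 - √(-231 + z(11, 5)) = -122 - √(-231 - 7*11) = -122 - √(-231 - 77) = -122 - √(-308) = -122 - 2*I*√77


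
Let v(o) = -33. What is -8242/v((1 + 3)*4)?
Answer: 8242/33 ≈ 249.76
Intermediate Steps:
-8242/v((1 + 3)*4) = -8242/(-33) = -8242*(-1/33) = 8242/33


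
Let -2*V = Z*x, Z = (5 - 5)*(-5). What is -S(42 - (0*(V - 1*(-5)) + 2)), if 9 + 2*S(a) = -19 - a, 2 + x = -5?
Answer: 34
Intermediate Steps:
Z = 0 (Z = 0*(-5) = 0)
x = -7 (x = -2 - 5 = -7)
V = 0 (V = -0*(-7) = -½*0 = 0)
S(a) = -14 - a/2 (S(a) = -9/2 + (-19 - a)/2 = -9/2 + (-19/2 - a/2) = -14 - a/2)
-S(42 - (0*(V - 1*(-5)) + 2)) = -(-14 - (42 - (0*(0 - 1*(-5)) + 2))/2) = -(-14 - (42 - (0*(0 + 5) + 2))/2) = -(-14 - (42 - (0*5 + 2))/2) = -(-14 - (42 - (0 + 2))/2) = -(-14 - (42 - 1*2)/2) = -(-14 - (42 - 2)/2) = -(-14 - ½*40) = -(-14 - 20) = -1*(-34) = 34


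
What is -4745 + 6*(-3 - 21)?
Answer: -4889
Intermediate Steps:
-4745 + 6*(-3 - 21) = -4745 + 6*(-24) = -4745 - 144 = -4889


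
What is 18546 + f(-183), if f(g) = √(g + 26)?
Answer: 18546 + I*√157 ≈ 18546.0 + 12.53*I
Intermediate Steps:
f(g) = √(26 + g)
18546 + f(-183) = 18546 + √(26 - 183) = 18546 + √(-157) = 18546 + I*√157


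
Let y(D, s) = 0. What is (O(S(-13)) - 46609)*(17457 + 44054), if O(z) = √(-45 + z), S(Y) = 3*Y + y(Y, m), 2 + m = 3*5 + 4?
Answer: -2866966199 + 123022*I*√21 ≈ -2.867e+9 + 5.6376e+5*I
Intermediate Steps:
m = 17 (m = -2 + (3*5 + 4) = -2 + (15 + 4) = -2 + 19 = 17)
S(Y) = 3*Y (S(Y) = 3*Y + 0 = 3*Y)
(O(S(-13)) - 46609)*(17457 + 44054) = (√(-45 + 3*(-13)) - 46609)*(17457 + 44054) = (√(-45 - 39) - 46609)*61511 = (√(-84) - 46609)*61511 = (2*I*√21 - 46609)*61511 = (-46609 + 2*I*√21)*61511 = -2866966199 + 123022*I*√21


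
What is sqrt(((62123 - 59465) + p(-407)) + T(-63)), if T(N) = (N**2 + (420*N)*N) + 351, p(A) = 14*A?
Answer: 2*sqrt(417065) ≈ 1291.6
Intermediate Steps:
T(N) = 351 + 421*N**2 (T(N) = (N**2 + 420*N**2) + 351 = 421*N**2 + 351 = 351 + 421*N**2)
sqrt(((62123 - 59465) + p(-407)) + T(-63)) = sqrt(((62123 - 59465) + 14*(-407)) + (351 + 421*(-63)**2)) = sqrt((2658 - 5698) + (351 + 421*3969)) = sqrt(-3040 + (351 + 1670949)) = sqrt(-3040 + 1671300) = sqrt(1668260) = 2*sqrt(417065)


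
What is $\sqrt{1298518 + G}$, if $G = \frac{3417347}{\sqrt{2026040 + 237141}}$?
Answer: $\frac{\sqrt{6650993923819456198 + 7734074800807 \sqrt{2263181}}}{2263181} \approx 1140.5$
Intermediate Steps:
$G = \frac{3417347 \sqrt{2263181}}{2263181}$ ($G = \frac{3417347}{\sqrt{2263181}} = 3417347 \frac{\sqrt{2263181}}{2263181} = \frac{3417347 \sqrt{2263181}}{2263181} \approx 2271.6$)
$\sqrt{1298518 + G} = \sqrt{1298518 + \frac{3417347 \sqrt{2263181}}{2263181}}$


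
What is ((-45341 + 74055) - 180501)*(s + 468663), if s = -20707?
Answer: -67993897372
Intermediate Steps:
((-45341 + 74055) - 180501)*(s + 468663) = ((-45341 + 74055) - 180501)*(-20707 + 468663) = (28714 - 180501)*447956 = -151787*447956 = -67993897372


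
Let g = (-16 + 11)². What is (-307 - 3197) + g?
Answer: -3479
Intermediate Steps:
g = 25 (g = (-5)² = 25)
(-307 - 3197) + g = (-307 - 3197) + 25 = -3504 + 25 = -3479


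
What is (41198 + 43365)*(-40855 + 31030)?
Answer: -830831475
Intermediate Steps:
(41198 + 43365)*(-40855 + 31030) = 84563*(-9825) = -830831475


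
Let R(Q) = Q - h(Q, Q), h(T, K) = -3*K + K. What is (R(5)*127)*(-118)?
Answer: -224790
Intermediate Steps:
h(T, K) = -2*K
R(Q) = 3*Q (R(Q) = Q - (-2)*Q = Q + 2*Q = 3*Q)
(R(5)*127)*(-118) = ((3*5)*127)*(-118) = (15*127)*(-118) = 1905*(-118) = -224790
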